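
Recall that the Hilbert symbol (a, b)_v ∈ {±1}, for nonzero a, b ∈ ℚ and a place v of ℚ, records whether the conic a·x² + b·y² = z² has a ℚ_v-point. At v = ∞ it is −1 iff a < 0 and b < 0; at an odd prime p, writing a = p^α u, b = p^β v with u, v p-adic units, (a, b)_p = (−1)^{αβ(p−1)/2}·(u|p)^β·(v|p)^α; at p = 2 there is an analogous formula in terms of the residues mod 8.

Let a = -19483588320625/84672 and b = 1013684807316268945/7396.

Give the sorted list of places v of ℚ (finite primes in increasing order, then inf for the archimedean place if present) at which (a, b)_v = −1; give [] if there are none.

Mod squares: a ≡ -236379, b ≡ 69745. Check v ∈ {∞, 2, 3, 5, 7, 11, 13, 17, 19, 29, 37, 43}.
v=5: a=5^4·(≡1), b=5^1·(≡4) mod 5; (1|5)=+1, (4|5)=+1; (−1)^{4·1·2}·(+1)^1·(+1)^4 = +1.
v=17: a=17^2·(≡11), b=17^2·(≡12) mod 17; (11|17)=-1, (12|17)=-1; (−1)^{2·2·8}·(-1)^2·(-1)^2 = +1.
v=11: a=11^1·(≡1), b=11^2·(≡5) mod 11; (1|11)=+1, (5|11)=+1; (−1)^{1·2·5}·(+1)^2·(+1)^1 = +1.
v=7: a=7^-2·(≡2), b=7^0·(≡1) mod 7; (2|7)=+1, (1|7)=+1; (−1)^{-2·0·3}·(+1)^0·(+1)^-2 = +1.
v=43: a=43^0·(≡36), b=43^-2·(≡2) mod 43; (36|43)=+1, (2|43)=-1; (−1)^{0·-2·21}·(+1)^-2·(-1)^0 = +1.
v=29: a=29^1·(≡21), b=29^3·(≡26) mod 29; (21|29)=-1, (26|29)=-1; (−1)^{1·3·14}·(-1)^3·(-1)^1 = +1.
v=19: a=19^1·(≡5), b=19^2·(≡2) mod 19; (5|19)=+1, (2|19)=-1; (−1)^{1·2·9}·(+1)^2·(-1)^1 = -1.
v=13: a=13^1·(≡1), b=13^1·(≡3) mod 13; (1|13)=+1, (3|13)=+1; (−1)^{1·1·6}·(+1)^1·(+1)^1 = +1.
v=3: a=3^-3·(≡2), b=3^0·(≡1) mod 3; (2|3)=-1, (1|3)=+1; (−1)^{-3·0·1}·(-1)^0·(+1)^-3 = +1.
v=∞: -236379 < 0 and 69745 > 0  ⇒  (a,b)_∞ = +1.
v=2: v_2(a)=-6, v_2(b)=-2; units ≡ 5, 1 (mod 8); ε·ε+αω+βω = 0·0+-6·0+-2·1 ≡ 0  ⇒  (a,b)_2 = +1.
v=37: a=37^2·(≡2), b=37^3·(≡32) mod 37; (2|37)=-1, (32|37)=-1; (−1)^{2·3·18}·(-1)^3·(-1)^2 = -1.
(-236379, 69745 / ℚ) ramifies at {19, 37}: a division algebra.

[19, 37]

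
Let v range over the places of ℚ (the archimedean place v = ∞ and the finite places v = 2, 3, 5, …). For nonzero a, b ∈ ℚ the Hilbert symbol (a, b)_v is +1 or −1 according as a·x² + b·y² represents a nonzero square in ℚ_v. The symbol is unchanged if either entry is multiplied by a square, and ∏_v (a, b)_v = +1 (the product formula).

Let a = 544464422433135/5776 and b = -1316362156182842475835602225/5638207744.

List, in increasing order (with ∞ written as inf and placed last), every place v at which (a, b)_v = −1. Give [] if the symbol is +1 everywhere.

[2, 3, 23, 29]

Mod squares: a ≡ 181815, b ≡ -18241. Check v ∈ {∞, 2, 3, 5, 13, 17, 19, 23, 29, 31, 37}.
v=31: a=31^1·(≡26), b=31^2·(≡18) mod 31; (26|31)=-1, (18|31)=+1; (−1)^{1·2·15}·(-1)^2·(+1)^1 = +1.
v=23: a=23^1·(≡8), b=23^2·(≡21) mod 23; (8|23)=+1, (21|23)=-1; (−1)^{1·2·11}·(+1)^2·(-1)^1 = -1.
v=19: a=19^-2·(≡7), b=19^-4·(≡18) mod 19; (7|19)=+1, (18|19)=-1; (−1)^{-2·-4·9}·(+1)^-4·(-1)^-2 = +1.
v=29: a=29^2·(≡17), b=29^3·(≡25) mod 29; (17|29)=-1, (25|29)=+1; (−1)^{2·3·14}·(-1)^3·(+1)^2 = -1.
v=2: v_2(a)=-4, v_2(b)=-8; units ≡ 7, 7 (mod 8); ε·ε+αω+βω = 1·1+-4·0+-8·0 ≡ 1  ⇒  (a,b)_2 = -1.
v=13: a=13^0·(≡12), b=13^-2·(≡5) mod 13; (12|13)=+1, (5|13)=-1; (−1)^{0·-2·6}·(+1)^-2·(-1)^0 = +1.
v=5: a=5^1·(≡2), b=5^2·(≡4) mod 5; (2|5)=-1, (4|5)=+1; (−1)^{1·2·2}·(-1)^2·(+1)^1 = +1.
v=37: a=37^2·(≡27), b=37^3·(≡26) mod 37; (27|37)=+1, (26|37)=+1; (−1)^{2·3·18}·(+1)^3·(+1)^2 = +1.
v=3: a=3^3·(≡2), b=3^10·(≡2) mod 3; (2|3)=-1, (2|3)=-1; (−1)^{3·10·1}·(-1)^10·(-1)^3 = -1.
v=∞: 181815 > 0 and -18241 < 0  ⇒  (a,b)_∞ = +1.
v=17: a=17^3·(≡16), b=17^5·(≡15) mod 17; (16|17)=+1, (15|17)=+1; (−1)^{3·5·8}·(+1)^5·(+1)^3 = +1.
(181815, -18241 / ℚ) ramifies at {2, 3, 23, 29}: a division algebra.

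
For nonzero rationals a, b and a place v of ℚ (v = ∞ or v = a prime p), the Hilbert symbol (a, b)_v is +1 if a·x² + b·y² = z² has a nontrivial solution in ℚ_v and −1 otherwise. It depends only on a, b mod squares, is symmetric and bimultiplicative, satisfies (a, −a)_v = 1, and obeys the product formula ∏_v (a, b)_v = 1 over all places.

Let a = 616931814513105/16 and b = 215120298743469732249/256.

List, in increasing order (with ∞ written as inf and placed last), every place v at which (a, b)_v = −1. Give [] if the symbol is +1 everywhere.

(a, b) ≡ (1105, 161) mod (ℚ^×)²; places V = {2, 3, 5, 7, 13, 17, 23, ∞}.
(a,b)_5: α=1, u≡1; β=0, v≡4 (mod 5); (1|5)=+1, (4|5)=+1; sign (−1)^0·+1^0·+1^1 = +1.
(a,b)_∞: sgn(1105)=+, sgn(161)=+, so +1.
(a,b)_23: α=2, u≡9; β=3, v≡21 (mod 23); (9|23)=+1, (21|23)=-1; sign (−1)^0·+1^3·-1^2 = +1.
(a,b)_13: α=3, u≡7; β=4, v≡11 (mod 13); (7|13)=-1, (11|13)=-1; sign (−1)^0·-1^4·-1^3 = -1.
(a,b)_7: α=4, u≡6; β=7, v≡2 (mod 7); (6|7)=-1, (2|7)=+1; sign (−1)^0·-1^7·+1^4 = -1.
(a,b)_17: α=3, u≡5; β=4, v≡4 (mod 17); (5|17)=-1, (4|17)=+1; sign (−1)^0·-1^4·+1^3 = +1.
(a,b)_3: α=2, u≡1; β=2, v≡2 (mod 3); (1|3)=+1, (2|3)=-1; sign (−1)^0·+1^2·-1^2 = +1.
(a,b)_2: α=-4, β=-8; u≡1, v≡1 (mod 8); ε(u)ε(v)=0·0, αω(v)=-4·0, βω(u)=-8·0; sum ≡ 0  ⇒  +1.
|Ram(1105, 161)| = 2, even; anisotropic at {7, 13}.

[7, 13]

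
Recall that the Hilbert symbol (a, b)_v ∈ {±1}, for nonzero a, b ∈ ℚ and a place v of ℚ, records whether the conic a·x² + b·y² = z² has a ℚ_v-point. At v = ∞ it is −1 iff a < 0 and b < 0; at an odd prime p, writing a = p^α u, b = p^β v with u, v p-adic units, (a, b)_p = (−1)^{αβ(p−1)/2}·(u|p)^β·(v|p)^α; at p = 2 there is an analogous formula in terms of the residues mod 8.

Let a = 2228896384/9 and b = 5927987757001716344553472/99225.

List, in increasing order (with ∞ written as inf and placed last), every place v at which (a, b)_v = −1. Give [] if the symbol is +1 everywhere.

(a, b) ≡ (206074, 140998) mod (ℚ^×)²; places V = {2, 3, 5, 7, 11, 13, 17, 19, 29, ∞}.
(a,b)_29: α=1, u≡16; β=3, v≡17 (mod 29); (16|29)=+1, (17|29)=-1; sign (−1)^0·+1^3·-1^1 = -1.
(a,b)_2: α=7, β=25; u≡5, v≡3 (mod 8); ε(u)ε(v)=0·1, αω(v)=7·1, βω(u)=25·1; sum ≡ 0  ⇒  +1.
(a,b)_13: α=2, u≡6; β=5, v≡3 (mod 13); (6|13)=-1, (3|13)=+1; sign (−1)^0·-1^5·+1^2 = -1.
(a,b)_5: α=0, u≡1; β=-2, v≡3 (mod 5); (1|5)=+1, (3|5)=-1; sign (−1)^0·+1^-2·-1^0 = +1.
(a,b)_17: α=1, u≡8; β=3, v≡16 (mod 17); (8|17)=+1, (16|17)=+1; sign (−1)^0·+1^3·+1^1 = +1.
(a,b)_7: α=0, u≡4; β=-2, v≡2 (mod 7); (4|7)=+1, (2|7)=+1; sign (−1)^0·+1^-2·+1^0 = +1.
(a,b)_11: α=1, u≡4; β=1, v≡1 (mod 11); (4|11)=+1, (1|11)=+1; sign (−1)^1·+1^1·+1^1 = -1.
(a,b)_∞: sgn(206074)=+, sgn(140998)=+, so +1.
(a,b)_3: α=-2, u≡1; β=-4, v≡1 (mod 3); (1|3)=+1, (1|3)=+1; sign (−1)^0·+1^-4·+1^-2 = +1.
(a,b)_19: α=1, u≡11; β=2, v≡15 (mod 19); (11|19)=+1, (15|19)=-1; sign (−1)^0·+1^2·-1^1 = -1.
(206074, 140998 / ℚ) ramifies at {11, 13, 19, 29}: a division algebra.

[11, 13, 19, 29]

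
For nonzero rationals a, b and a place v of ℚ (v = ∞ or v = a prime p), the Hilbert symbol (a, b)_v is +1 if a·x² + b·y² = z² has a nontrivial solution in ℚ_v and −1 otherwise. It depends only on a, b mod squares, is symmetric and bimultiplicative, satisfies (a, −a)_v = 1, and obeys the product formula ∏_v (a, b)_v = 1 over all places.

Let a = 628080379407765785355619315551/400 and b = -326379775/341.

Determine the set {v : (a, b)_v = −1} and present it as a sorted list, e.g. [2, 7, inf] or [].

[13, 31]

Mod squares: a ≡ 62093031, b ≡ -8415539. Check v ∈ {∞, 2, 3, 5, 7, 11, 13, 17, 19, 23, 29, 31, 37}.
v=13: a=13^1·(≡6), b=13^0·(≡2) mod 13; (6|13)=-1, (2|13)=-1; (−1)^{1·0·6}·(-1)^0·(-1)^1 = -1.
v=5: a=5^-2·(≡1), b=5^2·(≡4) mod 5; (1|5)=+1, (4|5)=+1; (−1)^{-2·2·2}·(+1)^2·(+1)^-2 = +1.
v=2: v_2(a)=-4, v_2(b)=0; units ≡ 7, 5 (mod 8); ε·ε+αω+βω = 1·0+-4·1+0·0 ≡ 0  ⇒  (a,b)_2 = +1.
v=∞: 62093031 > 0 and -8415539 < 0  ⇒  (a,b)_∞ = +1.
v=29: a=29^3·(≡2), b=29^1·(≡18) mod 29; (2|29)=-1, (18|29)=-1; (−1)^{3·1·14}·(-1)^1·(-1)^3 = +1.
v=37: a=37^4·(≡16), b=37^1·(≡35) mod 37; (16|37)=+1, (35|37)=-1; (−1)^{4·1·18}·(+1)^1·(-1)^4 = +1.
v=3: a=3^1·(≡2), b=3^0·(≡1) mod 3; (2|3)=-1, (1|3)=+1; (−1)^{1·0·1}·(-1)^0·(+1)^1 = +1.
v=19: a=19^2·(≡4), b=19^0·(≡17) mod 19; (4|19)=+1, (17|19)=+1; (−1)^{2·0·9}·(+1)^0·(+1)^2 = +1.
v=11: a=11^3·(≡10), b=11^-1·(≡9) mod 11; (10|11)=-1, (9|11)=+1; (−1)^{3·-1·5}·(-1)^-1·(+1)^3 = +1.
v=31: a=31^3·(≡11), b=31^-1·(≡23) mod 31; (11|31)=-1, (23|31)=-1; (−1)^{3·-1·15}·(-1)^-1·(-1)^3 = -1.
v=17: a=17^2·(≡9), b=17^0·(≡12) mod 17; (9|17)=+1, (12|17)=-1; (−1)^{2·0·8}·(+1)^0·(-1)^2 = +1.
v=23: a=23^3·(≡2), b=23^3·(≡19) mod 23; (2|23)=+1, (19|23)=-1; (−1)^{3·3·11}·(+1)^3·(-1)^3 = +1.
v=7: a=7^1·(≡6), b=7^0·(≡4) mod 7; (6|7)=-1, (4|7)=+1; (−1)^{1·0·3}·(-1)^0·(+1)^1 = +1.
(62093031, -8415539 / ℚ) ramifies at {13, 31}: a division algebra.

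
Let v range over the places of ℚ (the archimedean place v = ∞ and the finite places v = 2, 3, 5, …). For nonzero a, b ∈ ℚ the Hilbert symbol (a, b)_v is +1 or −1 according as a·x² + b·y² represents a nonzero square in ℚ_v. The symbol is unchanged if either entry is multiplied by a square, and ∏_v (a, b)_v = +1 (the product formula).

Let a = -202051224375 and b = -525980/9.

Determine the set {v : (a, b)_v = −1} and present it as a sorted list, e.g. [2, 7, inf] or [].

(a, b) ≡ (-231, -455) mod (ℚ^×)²; places V = {2, 3, 5, 7, 11, 13, 17, ∞}.
(a,b)_2: α=0, β=2; u≡1, v≡1 (mod 8); ε(u)ε(v)=0·0, αω(v)=0·0, βω(u)=2·0; sum ≡ 0  ⇒  +1.
(a,b)_11: α=1, u≡5; β=0, v≡2 (mod 11); (5|11)=+1, (2|11)=-1; sign (−1)^0·+1^0·-1^1 = -1.
(a,b)_5: α=4, u≡1; β=1, v≡1 (mod 5); (1|5)=+1, (1|5)=+1; sign (−1)^0·+1^1·+1^4 = +1.
(a,b)_17: α=0, u≡5; β=2, v≡15 (mod 17); (5|17)=-1, (15|17)=+1; sign (−1)^0·-1^2·+1^0 = +1.
(a,b)_7: α=3, u≡4; β=1, v≡6 (mod 7); (4|7)=+1, (6|7)=-1; sign (−1)^1·+1^1·-1^3 = +1.
(a,b)_3: α=1, u≡1; β=-2, v≡1 (mod 3); (1|3)=+1, (1|3)=+1; sign (−1)^0·+1^-2·+1^1 = +1.
(a,b)_13: α=4, u≡4; β=1, v≡1 (mod 13); (4|13)=+1, (1|13)=+1; sign (−1)^0·+1^1·+1^4 = +1.
(a,b)_∞: sgn(-231)=−, sgn(-455)=−, so -1.
|Ram(-231, -455)| = 2, even; anisotropic at {11, ∞}.

[11, inf]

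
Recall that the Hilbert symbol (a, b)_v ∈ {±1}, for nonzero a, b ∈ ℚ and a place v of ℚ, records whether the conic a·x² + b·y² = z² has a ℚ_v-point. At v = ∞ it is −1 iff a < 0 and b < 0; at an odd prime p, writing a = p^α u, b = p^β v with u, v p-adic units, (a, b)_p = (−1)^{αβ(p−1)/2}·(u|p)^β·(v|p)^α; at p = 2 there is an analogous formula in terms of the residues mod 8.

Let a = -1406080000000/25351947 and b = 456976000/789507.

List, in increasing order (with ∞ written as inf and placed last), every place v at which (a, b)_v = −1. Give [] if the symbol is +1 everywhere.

[2, 5]

(a, b) ≡ (-390, 30) mod (ℚ^×)²; places V = {2, 3, 5, 13, 17, 19, ∞}.
(a,b)_19: α=-2, u≡17; β=-2, v≡4 (mod 19); (17|19)=+1, (4|19)=+1; sign (−1)^0·+1^-2·+1^-2 = +1.
(a,b)_13: α=3, u≡1; β=4, v≡9 (mod 13); (1|13)=+1, (9|13)=+1; sign (−1)^0·+1^4·+1^3 = +1.
(a,b)_5: α=7, u≡3; β=3, v≡4 (mod 5); (3|5)=-1, (4|5)=+1; sign (−1)^0·-1^3·+1^7 = -1.
(a,b)_17: α=-2, u≡4; β=0, v≡2 (mod 17); (4|17)=+1, (2|17)=+1; sign (−1)^0·+1^0·+1^-2 = +1.
(a,b)_∞: sgn(-390)=−, sgn(30)=+, so +1.
(a,b)_3: α=-5, u≡2; β=-7, v≡1 (mod 3); (2|3)=-1, (1|3)=+1; sign (−1)^1·-1^-7·+1^-5 = +1.
(a,b)_2: α=13, β=7; u≡5, v≡7 (mod 8); ε(u)ε(v)=0·1, αω(v)=13·0, βω(u)=7·1; sum ≡ 1  ⇒  -1.
(-390, 30 / ℚ) ramifies at {2, 5}: a division algebra.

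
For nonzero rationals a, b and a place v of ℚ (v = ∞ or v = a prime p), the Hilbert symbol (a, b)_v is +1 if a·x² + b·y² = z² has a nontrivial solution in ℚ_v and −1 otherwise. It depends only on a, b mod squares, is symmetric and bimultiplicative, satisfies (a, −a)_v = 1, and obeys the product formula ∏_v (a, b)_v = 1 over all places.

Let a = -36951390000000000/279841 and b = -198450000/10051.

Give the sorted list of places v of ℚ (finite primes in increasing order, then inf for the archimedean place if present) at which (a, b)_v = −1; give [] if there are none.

[19, inf]

Mod squares: a ≡ -19, b ≡ -95. Check v ∈ {∞, 2, 3, 5, 7, 19, 23}.
v=∞: -19 < 0 and -95 < 0  ⇒  (a,b)_∞ = -1.
v=7: a=7^4·(≡2), b=7^2·(≡3) mod 7; (2|7)=+1, (3|7)=-1; (−1)^{4·2·3}·(+1)^2·(-1)^4 = +1.
v=5: a=5^10·(≡4), b=5^5·(≡1) mod 5; (4|5)=+1, (1|5)=+1; (−1)^{10·5·2}·(+1)^5·(+1)^10 = +1.
v=3: a=3^4·(≡2), b=3^4·(≡1) mod 3; (2|3)=-1, (1|3)=+1; (−1)^{4·4·1}·(-1)^4·(+1)^4 = +1.
v=2: v_2(a)=10, v_2(b)=4; units ≡ 5, 1 (mod 8); ε·ε+αω+βω = 0·0+10·0+4·1 ≡ 0  ⇒  (a,b)_2 = +1.
v=23: a=23^-4·(≡12), b=23^-2·(≡5) mod 23; (12|23)=+1, (5|23)=-1; (−1)^{-4·-2·11}·(+1)^-2·(-1)^-4 = +1.
v=19: a=19^1·(≡3), b=19^-1·(≡18) mod 19; (3|19)=-1, (18|19)=-1; (−1)^{1·-1·9}·(-1)^-1·(-1)^1 = -1.
(-19, -95 / ℚ) ramifies at {19, ∞}: a division algebra.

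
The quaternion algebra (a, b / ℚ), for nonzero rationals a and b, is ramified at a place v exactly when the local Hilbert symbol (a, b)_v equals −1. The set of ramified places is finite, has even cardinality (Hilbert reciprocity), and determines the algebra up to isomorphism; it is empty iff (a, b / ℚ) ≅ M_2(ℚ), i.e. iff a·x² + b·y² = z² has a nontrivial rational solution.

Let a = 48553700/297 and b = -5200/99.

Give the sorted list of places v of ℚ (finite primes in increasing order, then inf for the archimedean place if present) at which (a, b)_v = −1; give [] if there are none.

[13, 17]

(a, b) ≡ (561, -143) mod (ℚ^×)²; places V = {2, 3, 5, 11, 13, 17, ∞}.
(a,b)_11: α=-1, u≡6; β=-1, v≡4 (mod 11); (6|11)=-1, (4|11)=+1; sign (−1)^1·-1^-1·+1^-1 = +1.
(a,b)_13: α=4, u≡8; β=1, v≡2 (mod 13); (8|13)=-1, (2|13)=-1; sign (−1)^0·-1^1·-1^4 = -1.
(a,b)_2: α=2, β=4; u≡1, v≡1 (mod 8); ε(u)ε(v)=0·0, αω(v)=2·0, βω(u)=4·0; sum ≡ 0  ⇒  +1.
(a,b)_17: α=1, u≡4; β=0, v≡5 (mod 17); (4|17)=+1, (5|17)=-1; sign (−1)^0·+1^0·-1^1 = -1.
(a,b)_3: α=-3, u≡1; β=-2, v≡1 (mod 3); (1|3)=+1, (1|3)=+1; sign (−1)^0·+1^-2·+1^-3 = +1.
(a,b)_5: α=2, u≡4; β=2, v≡3 (mod 5); (4|5)=+1, (3|5)=-1; sign (−1)^0·+1^2·-1^2 = +1.
(a,b)_∞: sgn(561)=+, sgn(-143)=−, so +1.
Ram(561, -143) = {13, 17}; no ℚ_13-point on the conic.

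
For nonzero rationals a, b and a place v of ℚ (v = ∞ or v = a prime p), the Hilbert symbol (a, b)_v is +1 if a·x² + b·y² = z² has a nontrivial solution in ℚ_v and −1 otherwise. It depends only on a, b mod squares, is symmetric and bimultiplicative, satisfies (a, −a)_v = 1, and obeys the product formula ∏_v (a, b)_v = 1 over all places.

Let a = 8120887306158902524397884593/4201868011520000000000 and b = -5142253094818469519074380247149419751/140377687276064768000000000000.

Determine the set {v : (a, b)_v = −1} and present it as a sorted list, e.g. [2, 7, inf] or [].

[17, 23]

(a, b) ≡ (1339481, -30808063) mod (ℚ^×)²; places V = {2, 3, 5, 11, 13, 17, 19, 23, 29, 53, ∞}.
(a,b)_17: α=-7, u≡16; β=-11, v≡7 (mod 17); (16|17)=+1, (7|17)=-1; sign (−1)^0·+1^-11·-1^-7 = -1.
(a,b)_23: α=2, u≡14; β=3, v≡4 (mod 23); (14|23)=-1, (4|23)=+1; sign (−1)^0·-1^3·+1^2 = -1.
(a,b)_3: α=10, u≡2; β=14, v≡2 (mod 3); (2|3)=-1, (2|3)=-1; sign (−1)^0·-1^14·-1^10 = +1.
(a,b)_∞: sgn(1339481)=+, sgn(-30808063)=−, so +1.
(a,b)_5: α=-10, u≡1; β=-12, v≡3 (mod 5); (1|5)=+1, (3|5)=-1; sign (−1)^0·+1^-12·-1^-10 = +1.
(a,b)_53: α=4, u≡26; β=6, v≡42 (mod 53); (26|53)=-1, (42|53)=+1; sign (−1)^0·-1^6·+1^4 = +1.
(a,b)_2: α=-20, β=-24; u≡1, v≡1 (mod 8); ε(u)ε(v)=0·0, αω(v)=-20·0, βω(u)=-24·0; sum ≡ 0  ⇒  +1.
(a,b)_13: α=5, u≡3; β=5, v≡9 (mod 13); (3|13)=+1, (9|13)=+1; sign (−1)^0·+1^5·+1^5 = +1.
(a,b)_11: α=5, u≡9; β=7, v≡7 (mod 11); (9|11)=+1, (7|11)=-1; sign (−1)^1·+1^7·-1^5 = +1.
(a,b)_19: α=1, u≡11; β=1, v≡18 (mod 19); (11|19)=+1, (18|19)=-1; sign (−1)^1·+1^1·-1^1 = +1.
(a,b)_29: α=1, u≡27; β=1, v≡8 (mod 29); (27|29)=-1, (8|29)=-1; sign (−1)^0·-1^1·-1^1 = +1.
|Ram(1339481, -30808063)| = 2, even; anisotropic at {17, 23}.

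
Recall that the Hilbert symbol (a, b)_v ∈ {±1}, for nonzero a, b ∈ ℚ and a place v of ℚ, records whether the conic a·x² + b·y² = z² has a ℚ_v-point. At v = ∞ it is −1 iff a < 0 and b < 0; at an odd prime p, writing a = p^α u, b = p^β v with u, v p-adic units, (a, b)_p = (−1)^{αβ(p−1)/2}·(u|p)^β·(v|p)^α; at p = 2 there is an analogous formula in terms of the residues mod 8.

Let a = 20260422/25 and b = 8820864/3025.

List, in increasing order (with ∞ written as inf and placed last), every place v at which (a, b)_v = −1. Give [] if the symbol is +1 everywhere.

[2, 3]

(a, b) ≡ (45942, 15314) mod (ℚ^×)²; places V = {2, 3, 5, 7, 11, 13, 19, 31, ∞}.
(a,b)_13: α=1, u≡11; β=1, v≡5 (mod 13); (11|13)=-1, (5|13)=-1; sign (−1)^0·-1^1·-1^1 = +1.
(a,b)_19: α=1, u≡16; β=1, v≡12 (mod 19); (16|19)=+1, (12|19)=-1; sign (−1)^1·+1^1·-1^1 = +1.
(a,b)_3: α=3, u≡2; β=2, v≡2 (mod 3); (2|3)=-1, (2|3)=-1; sign (−1)^0·-1^2·-1^3 = -1.
(a,b)_5: α=-2, u≡2; β=-2, v≡4 (mod 5); (2|5)=-1, (4|5)=+1; sign (−1)^0·-1^-2·+1^-2 = +1.
(a,b)_31: α=1, u≡7; β=1, v≡29 (mod 31); (7|31)=+1, (29|31)=-1; sign (−1)^1·+1^1·-1^1 = +1.
(a,b)_7: α=2, u≡4; β=0, v≡3 (mod 7); (4|7)=+1, (3|7)=-1; sign (−1)^0·+1^0·-1^2 = +1.
(a,b)_∞: sgn(45942)=+, sgn(15314)=+, so +1.
(a,b)_2: α=1, β=7; u≡3, v≡1 (mod 8); ε(u)ε(v)=1·0, αω(v)=1·0, βω(u)=7·1; sum ≡ 1  ⇒  -1.
(a,b)_11: α=0, u≡2; β=-2, v≡10 (mod 11); (2|11)=-1, (10|11)=-1; sign (−1)^0·-1^-2·-1^0 = +1.
Ram(45942, 15314) = {2, 3}; no ℚ_2-point on the conic.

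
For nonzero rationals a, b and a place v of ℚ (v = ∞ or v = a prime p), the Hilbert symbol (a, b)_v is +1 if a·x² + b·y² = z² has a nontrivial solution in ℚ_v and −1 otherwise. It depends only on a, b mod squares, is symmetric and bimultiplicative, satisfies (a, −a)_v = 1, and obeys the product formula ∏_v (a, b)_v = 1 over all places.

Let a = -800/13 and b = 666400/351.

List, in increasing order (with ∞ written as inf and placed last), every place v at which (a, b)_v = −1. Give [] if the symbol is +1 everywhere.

Mod squares: a ≡ -26, b ≡ 1326. Check v ∈ {∞, 2, 3, 5, 7, 13, 17}.
v=2: v_2(a)=5, v_2(b)=5; units ≡ 3, 7 (mod 8); ε·ε+αω+βω = 1·1+5·0+5·1 ≡ 0  ⇒  (a,b)_2 = +1.
v=13: a=13^-1·(≡6), b=13^-1·(≡7) mod 13; (6|13)=-1, (7|13)=-1; (−1)^{-1·-1·6}·(-1)^-1·(-1)^-1 = +1.
v=17: a=17^0·(≡13), b=17^1·(≡6) mod 17; (13|17)=+1, (6|17)=-1; (−1)^{0·1·8}·(+1)^1·(-1)^0 = +1.
v=∞: -26 < 0 and 1326 > 0  ⇒  (a,b)_∞ = +1.
v=3: a=3^0·(≡1), b=3^-3·(≡1) mod 3; (1|3)=+1, (1|3)=+1; (−1)^{0·-3·1}·(+1)^-3·(+1)^0 = +1.
v=5: a=5^2·(≡1), b=5^2·(≡1) mod 5; (1|5)=+1, (1|5)=+1; (−1)^{2·2·2}·(+1)^2·(+1)^2 = +1.
v=7: a=7^0·(≡2), b=7^2·(≡6) mod 7; (2|7)=+1, (6|7)=-1; (−1)^{0·2·3}·(+1)^2·(-1)^0 = +1.
Ram(a, b) = ∅: the form -26·x² + 1326·y² − z² is isotropic over every ℚ_v, so by Hasse–Minkowski it is isotropic over ℚ.

[]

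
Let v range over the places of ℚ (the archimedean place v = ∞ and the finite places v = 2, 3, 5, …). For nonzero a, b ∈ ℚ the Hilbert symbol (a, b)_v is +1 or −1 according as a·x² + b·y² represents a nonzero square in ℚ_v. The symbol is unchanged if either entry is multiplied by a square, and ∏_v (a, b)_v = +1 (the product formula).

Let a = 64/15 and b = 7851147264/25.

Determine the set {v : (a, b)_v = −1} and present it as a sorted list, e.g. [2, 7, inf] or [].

(a, b) ≡ (15, 1479) mod (ℚ^×)²; places V = {2, 3, 5, 17, 29, ∞}.
(a,b)_3: α=-1, u≡2; β=5, v≡1 (mod 3); (2|3)=-1, (1|3)=+1; sign (−1)^1·-1^5·+1^-1 = +1.
(a,b)_∞: sgn(15)=+, sgn(1479)=+, so +1.
(a,b)_5: α=-1, u≡3; β=-2, v≡4 (mod 5); (3|5)=-1, (4|5)=+1; sign (−1)^0·-1^-2·+1^-1 = +1.
(a,b)_29: α=0, u≡12; β=1, v≡13 (mod 29); (12|29)=-1, (13|29)=+1; sign (−1)^0·-1^1·+1^0 = -1.
(a,b)_17: α=0, u≡2; β=1, v≡16 (mod 17); (2|17)=+1, (16|17)=+1; sign (−1)^0·+1^1·+1^0 = +1.
(a,b)_2: α=6, β=16; u≡7, v≡7 (mod 8); ε(u)ε(v)=1·1, αω(v)=6·0, βω(u)=16·0; sum ≡ 1  ⇒  -1.
|Ram(15, 1479)| = 2, even; anisotropic at {2, 29}.

[2, 29]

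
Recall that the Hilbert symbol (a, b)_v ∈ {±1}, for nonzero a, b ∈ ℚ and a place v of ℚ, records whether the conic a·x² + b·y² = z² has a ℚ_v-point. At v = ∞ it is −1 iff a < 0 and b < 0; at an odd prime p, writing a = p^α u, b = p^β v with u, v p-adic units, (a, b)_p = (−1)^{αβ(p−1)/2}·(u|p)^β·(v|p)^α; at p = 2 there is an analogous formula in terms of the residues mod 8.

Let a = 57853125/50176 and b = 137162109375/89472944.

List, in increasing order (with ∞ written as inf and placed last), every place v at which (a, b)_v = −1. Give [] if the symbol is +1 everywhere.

(a, b) ≡ (85, 165) mod (ℚ^×)²; places V = {2, 3, 5, 7, 11, 17, 23, 31, ∞}.
(a,b)_5: α=5, u≡3; β=9, v≡3 (mod 5); (3|5)=-1, (3|5)=-1; sign (−1)^0·-1^9·-1^5 = +1.
(a,b)_∞: sgn(85)=+, sgn(165)=+, so +1.
(a,b)_7: α=-2, u≡4; β=0, v≡4 (mod 7); (4|7)=+1, (4|7)=+1; sign (−1)^0·+1^0·+1^-2 = +1.
(a,b)_17: α=1, u≡11; β=2, v≡10 (mod 17); (11|17)=-1, (10|17)=-1; sign (−1)^0·-1^2·-1^1 = -1.
(a,b)_11: α=2, u≡2; β=-1, v≡3 (mod 11); (2|11)=-1, (3|11)=+1; sign (−1)^0·-1^-1·+1^2 = -1.
(a,b)_31: α=0, u≡29; β=-2, v≡18 (mod 31); (29|31)=-1, (18|31)=+1; sign (−1)^0·-1^-2·+1^0 = +1.
(a,b)_23: α=0, u≡4; β=-2, v≡16 (mod 23); (4|23)=+1, (16|23)=+1; sign (−1)^0·+1^-2·+1^0 = +1.
(a,b)_2: α=-10, β=-4; u≡5, v≡5 (mod 8); ε(u)ε(v)=0·0, αω(v)=-10·1, βω(u)=-4·1; sum ≡ 0  ⇒  +1.
(a,b)_3: α=2, u≡1; β=5, v≡1 (mod 3); (1|3)=+1, (1|3)=+1; sign (−1)^0·+1^5·+1^2 = +1.
|Ram(85, 165)| = 2, even; anisotropic at {11, 17}.

[11, 17]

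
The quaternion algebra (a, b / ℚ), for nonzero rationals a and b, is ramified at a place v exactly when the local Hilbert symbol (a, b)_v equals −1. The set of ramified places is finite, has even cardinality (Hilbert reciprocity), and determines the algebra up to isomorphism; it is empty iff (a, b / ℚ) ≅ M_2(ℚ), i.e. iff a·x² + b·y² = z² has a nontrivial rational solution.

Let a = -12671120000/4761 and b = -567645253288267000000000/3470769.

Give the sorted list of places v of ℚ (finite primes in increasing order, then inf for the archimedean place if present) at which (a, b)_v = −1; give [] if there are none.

[2, 5, 7, inf]

Mod squares: a ≡ -2618, b ≡ -1870. Check v ∈ {∞, 2, 3, 5, 7, 11, 17, 23}.
v=23: a=23^-2·(≡8), b=23^-2·(≡8) mod 23; (8|23)=+1, (8|23)=+1; (−1)^{-2·-2·11}·(+1)^-2·(+1)^-2 = +1.
v=3: a=3^-2·(≡1), b=3^-8·(≡2) mod 3; (1|3)=+1, (2|3)=-1; (−1)^{-2·-8·1}·(+1)^-8·(-1)^-2 = +1.
v=7: a=7^1·(≡2), b=7^2·(≡6) mod 7; (2|7)=+1, (6|7)=-1; (−1)^{1·2·3}·(+1)^2·(-1)^1 = -1.
v=11: a=11^3·(≡3), b=11^9·(≡7) mod 11; (3|11)=+1, (7|11)=-1; (−1)^{3·9·5}·(+1)^9·(-1)^3 = +1.
v=5: a=5^4·(≡3), b=5^9·(≡4) mod 5; (3|5)=-1, (4|5)=+1; (−1)^{4·9·2}·(-1)^9·(+1)^4 = -1.
v=17: a=17^1·(≡2), b=17^3·(≡9) mod 17; (2|17)=+1, (9|17)=+1; (−1)^{1·3·8}·(+1)^3·(+1)^1 = +1.
v=2: v_2(a)=7, v_2(b)=9; units ≡ 3, 1 (mod 8); ε·ε+αω+βω = 1·0+7·0+9·1 ≡ 1  ⇒  (a,b)_2 = -1.
v=∞: -2618 < 0 and -1870 < 0  ⇒  (a,b)_∞ = -1.
|Ram(-2618, -1870)| = 4, even; anisotropic at {2, 5, 7, ∞}.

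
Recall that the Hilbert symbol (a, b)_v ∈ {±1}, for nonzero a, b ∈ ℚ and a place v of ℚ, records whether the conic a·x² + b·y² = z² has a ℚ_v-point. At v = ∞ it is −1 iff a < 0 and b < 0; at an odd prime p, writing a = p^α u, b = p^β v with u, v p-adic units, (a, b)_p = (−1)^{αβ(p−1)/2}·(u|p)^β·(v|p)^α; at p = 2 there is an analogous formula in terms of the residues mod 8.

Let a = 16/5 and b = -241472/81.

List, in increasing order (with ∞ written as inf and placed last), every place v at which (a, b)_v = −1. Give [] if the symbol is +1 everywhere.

[5, 7]

(a, b) ≡ (5, -77) mod (ℚ^×)²; places V = {2, 3, 5, 7, 11, ∞}.
(a,b)_∞: sgn(5)=+, sgn(-77)=−, so +1.
(a,b)_5: α=-1, u≡1; β=0, v≡3 (mod 5); (1|5)=+1, (3|5)=-1; sign (−1)^0·+1^0·-1^-1 = -1.
(a,b)_3: α=0, u≡2; β=-4, v≡1 (mod 3); (2|3)=-1, (1|3)=+1; sign (−1)^0·-1^-4·+1^0 = +1.
(a,b)_11: α=0, u≡1; β=1, v≡1 (mod 11); (1|11)=+1, (1|11)=+1; sign (−1)^0·+1^1·+1^0 = +1.
(a,b)_2: α=4, β=6; u≡5, v≡3 (mod 8); ε(u)ε(v)=0·1, αω(v)=4·1, βω(u)=6·1; sum ≡ 0  ⇒  +1.
(a,b)_7: α=0, u≡6; β=3, v≡6 (mod 7); (6|7)=-1, (6|7)=-1; sign (−1)^0·-1^3·-1^0 = -1.
|Ram(5, -77)| = 2, even; anisotropic at {5, 7}.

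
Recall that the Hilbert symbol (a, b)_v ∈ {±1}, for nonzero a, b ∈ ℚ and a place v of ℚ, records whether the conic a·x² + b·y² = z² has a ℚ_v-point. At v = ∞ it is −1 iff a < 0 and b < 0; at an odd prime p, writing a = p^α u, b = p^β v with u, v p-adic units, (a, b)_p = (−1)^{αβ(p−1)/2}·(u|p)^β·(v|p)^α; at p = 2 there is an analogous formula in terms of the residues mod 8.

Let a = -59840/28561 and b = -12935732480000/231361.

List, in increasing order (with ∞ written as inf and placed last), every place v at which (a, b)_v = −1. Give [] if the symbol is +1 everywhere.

Mod squares: a ≡ -935, b ≡ -2. Check v ∈ {∞, 2, 5, 11, 13, 17, 37}.
v=2: v_2(a)=6, v_2(b)=11; units ≡ 1, 7 (mod 8); ε·ε+αω+βω = 0·1+6·0+11·0 ≡ 0  ⇒  (a,b)_2 = +1.
v=17: a=17^1·(≡16), b=17^4·(≡8) mod 17; (16|17)=+1, (8|17)=+1; (−1)^{1·4·8}·(+1)^4·(+1)^1 = +1.
v=11: a=11^1·(≡1), b=11^2·(≡4) mod 11; (1|11)=+1, (4|11)=+1; (−1)^{1·2·5}·(+1)^2·(+1)^1 = +1.
v=5: a=5^1·(≡2), b=5^4·(≡2) mod 5; (2|5)=-1, (2|5)=-1; (−1)^{1·4·2}·(-1)^4·(-1)^1 = -1.
v=∞: -935 < 0 and -2 < 0  ⇒  (a,b)_∞ = -1.
v=37: a=37^0·(≡16), b=37^-2·(≡17) mod 37; (16|37)=+1, (17|37)=-1; (−1)^{0·-2·18}·(+1)^-2·(-1)^0 = +1.
v=13: a=13^-4·(≡12), b=13^-2·(≡2) mod 13; (12|13)=+1, (2|13)=-1; (−1)^{-4·-2·6}·(+1)^-2·(-1)^-4 = +1.
Ram(-935, -2) = {5, ∞}; no ℚ_5-point on the conic.

[5, inf]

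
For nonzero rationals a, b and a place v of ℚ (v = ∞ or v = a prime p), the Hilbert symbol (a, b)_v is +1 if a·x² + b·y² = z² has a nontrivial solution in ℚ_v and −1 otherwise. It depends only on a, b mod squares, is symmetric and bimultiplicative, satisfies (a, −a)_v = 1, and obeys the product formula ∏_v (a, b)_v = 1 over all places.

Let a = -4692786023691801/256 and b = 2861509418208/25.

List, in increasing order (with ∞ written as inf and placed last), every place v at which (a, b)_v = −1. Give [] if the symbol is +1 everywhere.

Mod squares: a ≡ -189329, b ≡ 3182. Check v ∈ {∞, 2, 3, 5, 7, 17, 37, 43}.
v=5: a=5^0·(≡4), b=5^-2·(≡3) mod 5; (4|5)=+1, (3|5)=-1; (−1)^{0·-2·2}·(+1)^-2·(-1)^0 = +1.
v=37: a=37^1·(≡27), b=37^1·(≡9) mod 37; (27|37)=+1, (9|37)=+1; (−1)^{1·1·18}·(+1)^1·(+1)^1 = +1.
v=43: a=43^1·(≡32), b=43^1·(≡35) mod 43; (32|43)=-1, (35|43)=+1; (−1)^{1·1·21}·(-1)^1·(+1)^1 = +1.
v=∞: -189329 < 0 and 3182 > 0  ⇒  (a,b)_∞ = +1.
v=7: a=7^7·(≡4), b=7^4·(≡2) mod 7; (4|7)=+1, (2|7)=+1; (−1)^{7·4·3}·(+1)^4·(+1)^7 = +1.
v=2: v_2(a)=-8, v_2(b)=5; units ≡ 7, 7 (mod 8); ε·ε+αω+βω = 1·1+-8·0+5·0 ≡ 1  ⇒  (a,b)_2 = -1.
v=17: a=17^3·(≡2), b=17^2·(≡6) mod 17; (2|17)=+1, (6|17)=-1; (−1)^{3·2·8}·(+1)^2·(-1)^3 = -1.
v=3: a=3^6·(≡1), b=3^4·(≡2) mod 3; (1|3)=+1, (2|3)=-1; (−1)^{6·4·1}·(+1)^4·(-1)^6 = +1.
(-189329, 3182 / ℚ) ramifies at {2, 17}: a division algebra.

[2, 17]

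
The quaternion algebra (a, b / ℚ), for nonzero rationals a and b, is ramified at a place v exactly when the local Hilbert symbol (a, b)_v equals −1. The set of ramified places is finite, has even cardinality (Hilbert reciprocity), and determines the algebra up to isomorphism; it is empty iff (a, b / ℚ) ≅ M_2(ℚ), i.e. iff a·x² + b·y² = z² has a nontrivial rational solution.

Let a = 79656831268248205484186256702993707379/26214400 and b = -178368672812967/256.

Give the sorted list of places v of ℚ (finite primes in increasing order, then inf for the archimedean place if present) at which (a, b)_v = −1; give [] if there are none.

[13, 19, 31, 37]

Mod squares: a ≡ 70091, b ≡ -46764263. Check v ∈ {∞, 2, 3, 5, 7, 13, 17, 19, 31, 37, 43}.
v=13: a=13^2·(≡5), b=13^1·(≡5) mod 13; (5|13)=-1, (5|13)=-1; (−1)^{2·1·6}·(-1)^1·(-1)^2 = -1.
v=43: a=43^2·(≡13), b=43^1·(≡21) mod 43; (13|43)=+1, (21|43)=+1; (−1)^{2·1·21}·(+1)^1·(+1)^2 = +1.
v=2: v_2(a)=-20, v_2(b)=-8; units ≡ 3, 1 (mod 8); ε·ε+αω+βω = 1·0+-20·0+-8·1 ≡ 0  ⇒  (a,b)_2 = +1.
v=19: a=19^3·(≡14), b=19^1·(≡12) mod 19; (14|19)=-1, (12|19)=-1; (−1)^{3·1·9}·(-1)^1·(-1)^3 = -1.
v=5: a=5^-2·(≡4), b=5^0·(≡3) mod 5; (4|5)=+1, (3|5)=-1; (−1)^{-2·0·2}·(+1)^0·(-1)^-2 = +1.
v=31: a=31^5·(≡29), b=31^2·(≡17) mod 31; (29|31)=-1, (17|31)=-1; (−1)^{5·2·15}·(-1)^2·(-1)^5 = -1.
v=3: a=3^14·(≡2), b=3^4·(≡1) mod 3; (2|3)=-1, (1|3)=+1; (−1)^{14·4·1}·(-1)^4·(+1)^14 = +1.
v=37: a=37^2·(≡32), b=37^1·(≡33) mod 37; (32|37)=-1, (33|37)=+1; (−1)^{2·1·18}·(-1)^1·(+1)^2 = -1.
v=∞: 70091 > 0 and -46764263 < 0  ⇒  (a,b)_∞ = +1.
v=7: a=7^9·(≡6), b=7^3·(≡4) mod 7; (6|7)=-1, (4|7)=+1; (−1)^{9·3·3}·(-1)^3·(+1)^9 = +1.
v=17: a=17^3·(≡13), b=17^1·(≡13) mod 17; (13|17)=+1, (13|17)=+1; (−1)^{3·1·8}·(+1)^1·(+1)^3 = +1.
Ram(70091, -46764263) = {13, 19, 31, 37}; no ℚ_13-point on the conic.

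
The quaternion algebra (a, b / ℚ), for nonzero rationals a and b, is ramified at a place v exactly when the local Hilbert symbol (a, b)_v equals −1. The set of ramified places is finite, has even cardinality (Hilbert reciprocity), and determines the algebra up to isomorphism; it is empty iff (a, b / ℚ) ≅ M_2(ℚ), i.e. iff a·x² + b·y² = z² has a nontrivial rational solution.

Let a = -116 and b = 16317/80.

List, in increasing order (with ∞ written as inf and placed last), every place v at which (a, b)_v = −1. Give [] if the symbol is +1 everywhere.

(a, b) ≡ (-29, 185) mod (ℚ^×)²; places V = {2, 3, 5, 7, 29, 37, ∞}.
(a,b)_7: α=0, u≡3; β=2, v≡6 (mod 7); (3|7)=-1, (6|7)=-1; sign (−1)^0·-1^2·-1^0 = +1.
(a,b)_37: α=0, u≡32; β=1, v≡18 (mod 37); (32|37)=-1, (18|37)=-1; sign (−1)^0·-1^1·-1^0 = -1.
(a,b)_∞: sgn(-29)=−, sgn(185)=+, so +1.
(a,b)_3: α=0, u≡1; β=2, v≡2 (mod 3); (1|3)=+1, (2|3)=-1; sign (−1)^0·+1^2·-1^0 = +1.
(a,b)_5: α=0, u≡4; β=-1, v≡2 (mod 5); (4|5)=+1, (2|5)=-1; sign (−1)^0·+1^-1·-1^0 = +1.
(a,b)_2: α=2, β=-4; u≡3, v≡1 (mod 8); ε(u)ε(v)=1·0, αω(v)=2·0, βω(u)=-4·1; sum ≡ 0  ⇒  +1.
(a,b)_29: α=1, u≡25; β=0, v≡18 (mod 29); (25|29)=+1, (18|29)=-1; sign (−1)^0·+1^0·-1^1 = -1.
Ram(-29, 185) = {29, 37}; no ℚ_29-point on the conic.

[29, 37]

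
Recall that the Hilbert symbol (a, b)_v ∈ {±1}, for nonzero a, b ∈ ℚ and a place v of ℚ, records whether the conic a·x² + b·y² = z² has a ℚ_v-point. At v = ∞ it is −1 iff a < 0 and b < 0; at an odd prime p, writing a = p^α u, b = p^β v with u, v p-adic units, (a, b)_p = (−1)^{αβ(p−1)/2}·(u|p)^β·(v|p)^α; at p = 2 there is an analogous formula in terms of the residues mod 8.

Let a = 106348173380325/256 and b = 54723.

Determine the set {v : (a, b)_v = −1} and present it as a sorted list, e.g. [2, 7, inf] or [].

[17, 19, 37, 41]

Mod squares: a ≡ 410533, b ≡ 54723. Check v ∈ {∞, 2, 3, 5, 17, 19, 29, 31, 37, 41}.
v=41: a=41^1·(≡21), b=41^0·(≡29) mod 41; (21|41)=+1, (29|41)=-1; (−1)^{1·0·20}·(+1)^0·(-1)^1 = -1.
v=2: v_2(a)=-8, v_2(b)=0; units ≡ 5, 3 (mod 8); ε·ε+αω+βω = 0·1+-8·1+0·1 ≡ 0  ⇒  (a,b)_2 = +1.
v=17: a=17^1·(≡8), b=17^1·(≡6) mod 17; (8|17)=+1, (6|17)=-1; (−1)^{1·1·8}·(+1)^1·(-1)^1 = -1.
v=19: a=19^1·(≡6), b=19^0·(≡3) mod 19; (6|19)=+1, (3|19)=-1; (−1)^{1·0·9}·(+1)^0·(-1)^1 = -1.
v=31: a=31^1·(≡27), b=31^0·(≡8) mod 31; (27|31)=-1, (8|31)=+1; (−1)^{1·0·15}·(-1)^0·(+1)^1 = +1.
v=5: a=5^2·(≡3), b=5^0·(≡3) mod 5; (3|5)=-1, (3|5)=-1; (−1)^{2·0·2}·(-1)^0·(-1)^2 = +1.
v=3: a=3^2·(≡1), b=3^1·(≡1) mod 3; (1|3)=+1, (1|3)=+1; (−1)^{2·1·1}·(+1)^1·(+1)^2 = +1.
v=∞: 410533 > 0 and 54723 > 0  ⇒  (a,b)_∞ = +1.
v=29: a=29^2·(≡6), b=29^1·(≡2) mod 29; (6|29)=+1, (2|29)=-1; (−1)^{2·1·14}·(+1)^1·(-1)^2 = +1.
v=37: a=37^2·(≡32), b=37^1·(≡36) mod 37; (32|37)=-1, (36|37)=+1; (−1)^{2·1·18}·(-1)^1·(+1)^2 = -1.
|Ram(410533, 54723)| = 4, even; anisotropic at {17, 19, 37, 41}.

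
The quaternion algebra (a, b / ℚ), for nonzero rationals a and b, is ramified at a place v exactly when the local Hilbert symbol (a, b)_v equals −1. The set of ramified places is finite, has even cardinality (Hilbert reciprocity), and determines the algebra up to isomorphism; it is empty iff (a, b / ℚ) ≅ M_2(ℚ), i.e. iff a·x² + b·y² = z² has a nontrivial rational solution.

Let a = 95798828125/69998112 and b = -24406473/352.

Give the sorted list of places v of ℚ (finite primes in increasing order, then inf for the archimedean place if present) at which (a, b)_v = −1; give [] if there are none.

(a, b) ≡ (10010, -6006) mod (ℚ^×)²; places V = {2, 3, 5, 7, 11, 13, 17, 23, 29, ∞}.
(a,b)_11: α=1, u≡10; β=-1, v≡3 (mod 11); (10|11)=-1, (3|11)=+1; sign (−1)^1·-1^-1·+1^1 = +1.
(a,b)_7: α=3, u≡2; β=1, v≡6 (mod 7); (2|7)=+1, (6|7)=-1; sign (−1)^1·+1^1·-1^3 = +1.
(a,b)_13: α=1, u≡1; β=3, v≡6 (mod 13); (1|13)=+1, (6|13)=-1; sign (−1)^0·+1^3·-1^1 = -1.
(a,b)_29: α=-2, u≡20; β=0, v≡18 (mod 29); (20|29)=+1, (18|29)=-1; sign (−1)^0·+1^0·-1^-2 = +1.
(a,b)_3: α=-2, u≡2; β=1, v≡2 (mod 3); (2|3)=-1, (2|3)=-1; sign (−1)^0·-1^1·-1^-2 = -1.
(a,b)_5: α=9, u≡2; β=0, v≡1 (mod 5); (2|5)=-1, (1|5)=+1; sign (−1)^0·-1^0·+1^9 = +1.
(a,b)_17: α=-2, u≡11; β=0, v≡3 (mod 17); (11|17)=-1, (3|17)=-1; sign (−1)^0·-1^0·-1^-2 = +1.
(a,b)_23: α=0, u≡7; β=2, v≡10 (mod 23); (7|23)=-1, (10|23)=-1; sign (−1)^0·-1^2·-1^0 = +1.
(a,b)_2: α=-5, β=-5; u≡5, v≡5 (mod 8); ε(u)ε(v)=0·0, αω(v)=-5·1, βω(u)=-5·1; sum ≡ 0  ⇒  +1.
(a,b)_∞: sgn(10010)=+, sgn(-6006)=−, so +1.
(10010, -6006 / ℚ) ramifies at {3, 13}: a division algebra.

[3, 13]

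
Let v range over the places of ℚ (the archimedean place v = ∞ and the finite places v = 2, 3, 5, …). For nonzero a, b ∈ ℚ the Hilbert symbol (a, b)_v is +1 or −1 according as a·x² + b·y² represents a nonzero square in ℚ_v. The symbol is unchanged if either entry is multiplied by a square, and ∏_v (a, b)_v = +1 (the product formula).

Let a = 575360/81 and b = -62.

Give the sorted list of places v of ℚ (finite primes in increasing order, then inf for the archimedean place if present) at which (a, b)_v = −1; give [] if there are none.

[5, 31]

(a, b) ≡ (8990, -62) mod (ℚ^×)²; places V = {2, 3, 5, 29, 31, ∞}.
(a,b)_3: α=-4, u≡2; β=0, v≡1 (mod 3); (2|3)=-1, (1|3)=+1; sign (−1)^0·-1^0·+1^-4 = +1.
(a,b)_∞: sgn(8990)=+, sgn(-62)=−, so +1.
(a,b)_2: α=7, β=1; u≡7, v≡1 (mod 8); ε(u)ε(v)=1·0, αω(v)=7·0, βω(u)=1·0; sum ≡ 0  ⇒  +1.
(a,b)_31: α=1, u≡24; β=1, v≡29 (mod 31); (24|31)=-1, (29|31)=-1; sign (−1)^1·-1^1·-1^1 = -1.
(a,b)_5: α=1, u≡2; β=0, v≡3 (mod 5); (2|5)=-1, (3|5)=-1; sign (−1)^0·-1^0·-1^1 = -1.
(a,b)_29: α=1, u≡9; β=0, v≡25 (mod 29); (9|29)=+1, (25|29)=+1; sign (−1)^0·+1^0·+1^1 = +1.
(8990, -62 / ℚ) ramifies at {5, 31}: a division algebra.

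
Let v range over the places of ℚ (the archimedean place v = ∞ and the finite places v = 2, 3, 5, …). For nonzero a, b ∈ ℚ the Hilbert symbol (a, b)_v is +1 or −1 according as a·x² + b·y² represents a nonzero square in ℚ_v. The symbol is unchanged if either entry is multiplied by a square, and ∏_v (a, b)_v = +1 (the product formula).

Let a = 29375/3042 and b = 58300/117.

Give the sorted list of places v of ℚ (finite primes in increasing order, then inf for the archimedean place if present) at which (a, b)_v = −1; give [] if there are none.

[11, 53]

(a, b) ≡ (94, 7579) mod (ℚ^×)²; places V = {2, 3, 5, 11, 13, 47, 53, ∞}.
(a,b)_13: α=-2, u≡12; β=-1, v≡11 (mod 13); (12|13)=+1, (11|13)=-1; sign (−1)^0·+1^-1·-1^-2 = +1.
(a,b)_53: α=0, u≡41; β=1, v≡47 (mod 53); (41|53)=-1, (47|53)=+1; sign (−1)^0·-1^1·+1^0 = -1.
(a,b)_11: α=0, u≡10; β=1, v≡6 (mod 11); (10|11)=-1, (6|11)=-1; sign (−1)^0·-1^1·-1^0 = -1.
(a,b)_5: α=4, u≡1; β=2, v≡1 (mod 5); (1|5)=+1, (1|5)=+1; sign (−1)^0·+1^2·+1^4 = +1.
(a,b)_∞: sgn(94)=+, sgn(7579)=+, so +1.
(a,b)_2: α=-1, β=2; u≡7, v≡3 (mod 8); ε(u)ε(v)=1·1, αω(v)=-1·1, βω(u)=2·0; sum ≡ 0  ⇒  +1.
(a,b)_47: α=1, u≡17; β=0, v≡7 (mod 47); (17|47)=+1, (7|47)=+1; sign (−1)^0·+1^0·+1^1 = +1.
(a,b)_3: α=-2, u≡1; β=-2, v≡1 (mod 3); (1|3)=+1, (1|3)=+1; sign (−1)^0·+1^-2·+1^-2 = +1.
(94, 7579 / ℚ) ramifies at {11, 53}: a division algebra.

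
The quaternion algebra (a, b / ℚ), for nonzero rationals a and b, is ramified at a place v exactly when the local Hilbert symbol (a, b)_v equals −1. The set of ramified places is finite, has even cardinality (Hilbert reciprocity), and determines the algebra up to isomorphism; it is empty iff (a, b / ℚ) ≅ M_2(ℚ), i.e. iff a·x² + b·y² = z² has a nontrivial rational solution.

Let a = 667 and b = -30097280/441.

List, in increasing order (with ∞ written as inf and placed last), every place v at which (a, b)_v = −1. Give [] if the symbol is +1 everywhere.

[2, 5, 23, 41]

Mod squares: a ≡ 667, b ≡ -470270. Check v ∈ {∞, 2, 3, 5, 7, 23, 29, 31, 37, 41}.
v=7: a=7^0·(≡2), b=7^-2·(≡2) mod 7; (2|7)=+1, (2|7)=+1; (−1)^{0·-2·3}·(+1)^-2·(+1)^0 = +1.
v=41: a=41^0·(≡11), b=41^1·(≡18) mod 41; (11|41)=-1, (18|41)=+1; (−1)^{0·1·20}·(-1)^1·(+1)^0 = -1.
v=31: a=31^0·(≡16), b=31^1·(≡19) mod 31; (16|31)=+1, (19|31)=+1; (−1)^{0·1·15}·(+1)^1·(+1)^0 = +1.
v=23: a=23^1·(≡6), b=23^0·(≡15) mod 23; (6|23)=+1, (15|23)=-1; (−1)^{1·0·11}·(+1)^0·(-1)^1 = -1.
v=3: a=3^0·(≡1), b=3^-2·(≡1) mod 3; (1|3)=+1, (1|3)=+1; (−1)^{0·-2·1}·(+1)^-2·(+1)^0 = +1.
v=2: v_2(a)=0, v_2(b)=7; units ≡ 3, 1 (mod 8); ε·ε+αω+βω = 1·0+0·0+7·1 ≡ 1  ⇒  (a,b)_2 = -1.
v=37: a=37^0·(≡1), b=37^1·(≡23) mod 37; (1|37)=+1, (23|37)=-1; (−1)^{0·1·18}·(+1)^1·(-1)^0 = +1.
v=29: a=29^1·(≡23), b=29^0·(≡23) mod 29; (23|29)=+1, (23|29)=+1; (−1)^{1·0·14}·(+1)^0·(+1)^1 = +1.
v=∞: 667 > 0 and -470270 < 0  ⇒  (a,b)_∞ = +1.
v=5: a=5^0·(≡2), b=5^1·(≡4) mod 5; (2|5)=-1, (4|5)=+1; (−1)^{0·1·2}·(-1)^1·(+1)^0 = -1.
Ram(667, -470270) = {2, 5, 23, 41}; no ℚ_2-point on the conic.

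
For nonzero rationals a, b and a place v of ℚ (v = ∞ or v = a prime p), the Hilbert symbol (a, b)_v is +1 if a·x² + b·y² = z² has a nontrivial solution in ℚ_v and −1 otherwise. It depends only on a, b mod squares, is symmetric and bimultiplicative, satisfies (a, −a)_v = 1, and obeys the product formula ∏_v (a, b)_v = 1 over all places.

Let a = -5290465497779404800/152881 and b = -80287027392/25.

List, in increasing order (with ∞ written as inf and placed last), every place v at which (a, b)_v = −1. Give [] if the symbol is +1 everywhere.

[2, 3, 11, inf]

Mod squares: a ≡ -858, b ≡ -3. Check v ∈ {∞, 2, 3, 5, 11, 13, 17, 23}.
v=23: a=23^-2·(≡12), b=23^0·(≡7) mod 23; (12|23)=+1, (7|23)=-1; (−1)^{-2·0·11}·(+1)^0·(-1)^-2 = +1.
v=3: a=3^3·(≡2), b=3^1·(≡2) mod 3; (2|3)=-1, (2|3)=-1; (−1)^{3·1·1}·(-1)^1·(-1)^3 = -1.
v=∞: -858 < 0 and -3 < 0  ⇒  (a,b)_∞ = -1.
v=13: a=13^5·(≡3), b=13^4·(≡4) mod 13; (3|13)=+1, (4|13)=+1; (−1)^{5·4·6}·(+1)^4·(+1)^5 = +1.
v=5: a=5^2·(≡3), b=5^-2·(≡3) mod 5; (3|5)=-1, (3|5)=-1; (−1)^{2·-2·2}·(-1)^-2·(-1)^2 = +1.
v=17: a=17^-2·(≡4), b=17^0·(≡6) mod 17; (4|17)=+1, (6|17)=-1; (−1)^{-2·0·8}·(+1)^0·(-1)^-2 = +1.
v=11: a=11^5·(≡2), b=11^4·(≡10) mod 11; (2|11)=-1, (10|11)=-1; (−1)^{5·4·5}·(-1)^4·(-1)^5 = -1.
v=2: v_2(a)=17, v_2(b)=6; units ≡ 3, 5 (mod 8); ε·ε+αω+βω = 1·0+17·1+6·1 ≡ 1  ⇒  (a,b)_2 = -1.
Ram(-858, -3) = {2, 3, 11, ∞}; no ℚ_2-point on the conic.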